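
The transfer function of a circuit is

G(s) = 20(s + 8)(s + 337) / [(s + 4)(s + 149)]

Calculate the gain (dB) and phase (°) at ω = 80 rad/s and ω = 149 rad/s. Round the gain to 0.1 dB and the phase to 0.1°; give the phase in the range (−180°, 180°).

At s = jω = j80:
zero (s+8): 8 + j80 → |·| = √(8²+80²) = √6464 ≈ 80.399, ∠ = arctan(80/8) ≈ 84.29°
zero (s+337): 337 + j80 → |·| = √(337²+80²) = √119969 ≈ 346.37, ∠ = arctan(80/337) ≈ 13.35°
pole (s+4): 4 + j80 → |·| = √(4²+80²) = √6416 ≈ 80.1, ∠ = arctan(80/4) ≈ 87.14°
pole (s+149): 149 + j80 → |·| = √(149²+80²) = √28601 ≈ 169.12, ∠ = arctan(80/149) ≈ 28.23°
|G| = 20 · 27848 / 13547 ≈ 41.113
Gain = 20 log₁₀(41.113) ≈ 32.28 dB
∠G = 97.64° − 115.37° = -17.73°

At s = jω = j149:
zero (s+8): 8 + j149 → |·| = √(8²+149²) = √22265 ≈ 149.21, ∠ = arctan(149/8) ≈ 86.93°
zero (s+337): 337 + j149 → |·| = √(337²+149²) = √135770 ≈ 368.47, ∠ = arctan(149/337) ≈ 23.85°
pole (s+4): 4 + j149 → |·| = √(4²+149²) = √22217 ≈ 149.05, ∠ = arctan(149/4) ≈ 88.46°
pole (s+149): 149 + j149 → |·| = √(149²+149²) = √44402 ≈ 210.72, ∠ = arctan(149/149) ≈ 45.00°
|G| = 20 · 54979 / 31408 ≈ 35.01
Gain = 20 log₁₀(35.01) ≈ 30.88 dB
∠G = 110.78° − 133.46° = -22.68°

ω = 80: 32.3 dB, -17.7°; ω = 149: 30.9 dB, -22.7°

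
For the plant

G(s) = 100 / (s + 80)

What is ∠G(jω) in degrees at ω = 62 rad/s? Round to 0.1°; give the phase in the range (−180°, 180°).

-37.8°

Substitute s = j62:
Numerator: 100 = 100 + j0
Denominator: (j62) + 80 = 80 + j62
|N| = √(100² + 0²) ≈ 100, ∠N ≈ 0.00°
|D| = √(80² + 62²) ≈ 101.21, ∠D ≈ 37.78°
∠G = 0.00° − 37.78° = -37.78°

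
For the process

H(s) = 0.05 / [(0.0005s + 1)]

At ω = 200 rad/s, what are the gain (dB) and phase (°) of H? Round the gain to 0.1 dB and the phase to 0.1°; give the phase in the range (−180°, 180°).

-26.1 dB, -5.7°

At ω = 200 rad/s:
pole (1 + j200·0.0005) = 1 + j0.1 → |·| ≈ 1.005, ∠ ≈ 5.71°
|H| = 0.05 · 1 / (1.005) ≈ 0.049751
Gain = 20 log₁₀(0.049751) ≈ -26.06 dB
∠H = (0°) − (5.71°) = -5.71°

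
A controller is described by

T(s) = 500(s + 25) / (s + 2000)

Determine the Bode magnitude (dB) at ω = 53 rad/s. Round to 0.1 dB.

At s = jω = j53:
zero (s+25): 25 + j53 → |·| = √(25²+53²) = √3434 ≈ 58.6, ∠ = arctan(53/25) ≈ 64.75°
pole (s+2000): 2000 + j53 → |·| = √(2000²+53²) = √4002809 ≈ 2000.7, ∠ = arctan(53/2000) ≈ 1.52°
|T| = 500 · 58.6 / 2000.7 ≈ 14.645
Gain = 20 log₁₀(14.645) ≈ 23.31 dB

23.3 dB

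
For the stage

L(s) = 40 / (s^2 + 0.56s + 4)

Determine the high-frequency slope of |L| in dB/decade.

Each pole contributes −20 dB/decade at high frequency; each zero contributes +20 dB/decade.
Net: 0 zero(s) − 2 pole(s) → -40 dB/decade.

-40 dB/decade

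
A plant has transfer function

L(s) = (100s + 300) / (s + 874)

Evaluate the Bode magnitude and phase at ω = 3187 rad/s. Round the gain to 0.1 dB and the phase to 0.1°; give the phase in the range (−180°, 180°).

39.7 dB, 15.3°

Substitute s = j3187:
Numerator: 100(j3187) + 300 = 300 + j318700
Denominator: (j3187) + 874 = 874 + j3187
|N| = √(300² + 318700²) ≈ 3.187e+05, ∠N ≈ 89.95°
|D| = √(874² + 3187²) ≈ 3304.7, ∠D ≈ 74.66°
|L| = 3.187e+05 / 3304.7 ≈ 96.438
Gain = 20 log₁₀(96.438) ≈ 39.68 dB
∠L = 89.95° − 74.66° = 15.29°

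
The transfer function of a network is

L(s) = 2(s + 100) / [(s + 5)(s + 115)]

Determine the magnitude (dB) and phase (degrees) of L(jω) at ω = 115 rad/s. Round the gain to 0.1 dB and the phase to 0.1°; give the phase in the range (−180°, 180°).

At s = jω = j115:
zero (s+100): 100 + j115 → |·| = √(100²+115²) = √23225 ≈ 152.4, ∠ = arctan(115/100) ≈ 48.99°
pole (s+5): 5 + j115 → |·| = √(5²+115²) = √13250 ≈ 115.11, ∠ = arctan(115/5) ≈ 87.51°
pole (s+115): 115 + j115 → |·| = √(115²+115²) = √26450 ≈ 162.63, ∠ = arctan(115/115) ≈ 45.00°
|L| = 2 · 152.4 / 18720 ≈ 0.016282
Gain = 20 log₁₀(0.016282) ≈ -35.77 dB
∠L = 48.99° − 132.51° = -83.52°

-35.8 dB, -83.5°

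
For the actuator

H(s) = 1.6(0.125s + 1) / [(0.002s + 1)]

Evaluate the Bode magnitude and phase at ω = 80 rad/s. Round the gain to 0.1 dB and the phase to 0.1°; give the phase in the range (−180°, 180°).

At ω = 80 rad/s:
zero (1 + j80·0.125) = 1 + j10 → |·| ≈ 10.05, ∠ ≈ 84.29°
pole (1 + j80·0.002) = 1 + j0.16 → |·| ≈ 1.0127, ∠ ≈ 9.09°
|H| = 1.6 · 10.05 / (1.0127) ≈ 15.878
Gain = 20 log₁₀(15.878) ≈ 24.02 dB
∠H = (84.29°) − (9.09°) = 75.20°

24.0 dB, 75.2°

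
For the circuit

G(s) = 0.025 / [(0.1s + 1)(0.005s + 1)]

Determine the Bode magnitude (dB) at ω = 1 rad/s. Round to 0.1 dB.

-32.1 dB

At ω = 1 rad/s:
pole (1 + j1·0.1) = 1 + j0.1 → |·| ≈ 1.005, ∠ ≈ 5.71°
pole (1 + j1·0.005) = 1 + j0.005 → |·| ≈ 1, ∠ ≈ 0.29°
|G| = 0.025 · 1 / (1.005 · 1) ≈ 0.024876
Gain = 20 log₁₀(0.024876) ≈ -32.08 dB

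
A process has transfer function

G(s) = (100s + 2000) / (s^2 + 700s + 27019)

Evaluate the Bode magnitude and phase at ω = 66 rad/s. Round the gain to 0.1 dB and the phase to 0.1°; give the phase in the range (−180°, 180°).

Substitute s = j66:
Numerator: 100(j66) + 2000 = 2000 + j6600
Denominator: (j66)^2 + 700(j66) + 27019 = 22663 + j46200
|N| = √(2000² + 6600²) ≈ 6896.4, ∠N ≈ 73.14°
|D| = √(22663² + 46200²) ≈ 51459, ∠D ≈ 63.87°
|G| = 6896.4 / 51459 ≈ 0.13402
Gain = 20 log₁₀(0.13402) ≈ -17.46 dB
∠G = 73.14° − 63.87° = 9.27°

-17.5 dB, 9.3°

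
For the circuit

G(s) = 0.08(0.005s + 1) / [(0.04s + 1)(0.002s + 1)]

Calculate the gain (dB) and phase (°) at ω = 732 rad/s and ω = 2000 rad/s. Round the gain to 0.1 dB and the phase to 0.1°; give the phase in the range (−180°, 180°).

ω = 732: -44.7 dB, -69.0°; ω = 2000: -52.3 dB, -81.0°

At ω = 732 rad/s:
zero (1 + j732·0.005) = 1 + j3.66 → |·| ≈ 3.7942, ∠ ≈ 74.72°
pole (1 + j732·0.04) = 1 + j29.28 → |·| ≈ 29.297, ∠ ≈ 88.04°
pole (1 + j732·0.002) = 1 + j1.464 → |·| ≈ 1.7729, ∠ ≈ 55.66°
|G| = 0.08 · 3.7942 / (29.297 · 1.7729) ≈ 0.0058439
Gain = 20 log₁₀(0.0058439) ≈ -44.67 dB
∠G = (74.72°) − (88.04° + 55.66°) = -68.98°

At ω = 2000 rad/s:
zero (1 + j2000·0.005) = 1 + j10 → |·| ≈ 10.05, ∠ ≈ 84.29°
pole (1 + j2000·0.04) = 1 + j80 → |·| ≈ 80.006, ∠ ≈ 89.28°
pole (1 + j2000·0.002) = 1 + j4 → |·| ≈ 4.1231, ∠ ≈ 75.96°
|G| = 0.08 · 10.05 / (80.006 · 4.1231) ≈ 0.0024373
Gain = 20 log₁₀(0.0024373) ≈ -52.26 dB
∠G = (84.29°) − (89.28° + 75.96°) = -80.95°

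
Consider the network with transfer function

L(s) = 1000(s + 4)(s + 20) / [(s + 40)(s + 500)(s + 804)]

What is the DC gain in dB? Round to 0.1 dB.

L(0) = 1000·4·20 / (40·500·804) ≈ 0.0049751
20 log₁₀(0.0049751) ≈ -46.06 dB

-46.1 dB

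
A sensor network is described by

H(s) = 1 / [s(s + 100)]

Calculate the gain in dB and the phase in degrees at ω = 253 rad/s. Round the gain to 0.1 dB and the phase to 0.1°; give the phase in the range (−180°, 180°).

At s = jω = j253:
pole (s+100): 100 + j253 → |·| = √(100²+253²) = √74009 ≈ 272.05, ∠ = arctan(253/100) ≈ 68.43°
pole at origin: |s| = 253, ∠ = 90.00° (in denominator)
|H| = 1 / 68829 ≈ 1.4529e-05
Gain = 20 log₁₀(1.4529e-05) ≈ -96.76 dB
∠H = 0.00° − 158.43° = -158.43°

-96.8 dB, -158.4°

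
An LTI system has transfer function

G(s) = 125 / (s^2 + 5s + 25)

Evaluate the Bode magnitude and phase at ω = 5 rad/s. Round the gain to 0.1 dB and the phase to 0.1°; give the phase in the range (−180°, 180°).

14.0 dB, -90.0°

At s = jω = j5:
quadratic: (j5)² + 5·j5 + 25 = 0 + j25 → |·| ≈ 25, ∠ ≈ 90.00°
|G| = 125 / 25 ≈ 5
Gain = 20 log₁₀(5) ≈ 13.98 dB
∠G = 0.00° − 90.00° = -90.00°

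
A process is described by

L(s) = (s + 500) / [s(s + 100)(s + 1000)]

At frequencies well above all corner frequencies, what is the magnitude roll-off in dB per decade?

-40 dB/decade

Each pole contributes −20 dB/decade at high frequency; each zero contributes +20 dB/decade.
Net: 1 zero(s) − 3 pole(s) → -40 dB/decade.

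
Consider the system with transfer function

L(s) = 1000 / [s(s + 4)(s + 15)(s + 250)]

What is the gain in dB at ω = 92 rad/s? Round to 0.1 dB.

At s = jω = j92:
pole (s+4): 4 + j92 → |·| = √(4²+92²) = √8480 ≈ 92.087, ∠ = arctan(92/4) ≈ 87.51°
pole (s+15): 15 + j92 → |·| = √(15²+92²) = √8689 ≈ 93.215, ∠ = arctan(92/15) ≈ 80.74°
pole (s+250): 250 + j92 → |·| = √(250²+92²) = √70964 ≈ 266.39, ∠ = arctan(92/250) ≈ 20.20°
pole at origin: |s| = 92, ∠ = 90.00° (in denominator)
|L| = 1000 / 2.1037e+08 ≈ 4.7535e-06
Gain = 20 log₁₀(4.7535e-06) ≈ -106.46 dB

-106.5 dB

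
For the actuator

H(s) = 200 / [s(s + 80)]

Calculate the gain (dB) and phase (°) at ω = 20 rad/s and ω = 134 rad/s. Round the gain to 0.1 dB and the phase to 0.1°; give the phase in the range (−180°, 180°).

ω = 20: -18.3 dB, -104.0°; ω = 134: -40.4 dB, -149.2°

At s = jω = j20:
pole (s+80): 80 + j20 → |·| = √(80²+20²) = √6800 ≈ 82.462, ∠ = arctan(20/80) ≈ 14.04°
pole at origin: |s| = 20, ∠ = 90.00° (in denominator)
|H| = 200 / 1649.2 ≈ 0.12127
Gain = 20 log₁₀(0.12127) ≈ -18.32 dB
∠H = 0.00° − 104.04° = -104.04°

At s = jω = j134:
pole (s+80): 80 + j134 → |·| = √(80²+134²) = √24356 ≈ 156.06, ∠ = arctan(134/80) ≈ 59.16°
pole at origin: |s| = 134, ∠ = 90.00° (in denominator)
|H| = 200 / 20912 ≈ 0.0095639
Gain = 20 log₁₀(0.0095639) ≈ -40.39 dB
∠H = 0.00° − 149.16° = -149.16°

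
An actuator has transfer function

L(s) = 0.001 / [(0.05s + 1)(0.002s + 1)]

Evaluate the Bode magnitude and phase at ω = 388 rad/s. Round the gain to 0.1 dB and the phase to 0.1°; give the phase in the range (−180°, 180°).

At ω = 388 rad/s:
pole (1 + j388·0.05) = 1 + j19.4 → |·| ≈ 19.426, ∠ ≈ 87.05°
pole (1 + j388·0.002) = 1 + j0.776 → |·| ≈ 1.2658, ∠ ≈ 37.81°
|L| = 0.001 · 1 / (19.426 · 1.2658) ≈ 4.0668e-05
Gain = 20 log₁₀(4.0668e-05) ≈ -87.81 dB
∠L = (0°) − (87.05° + 37.81°) = -124.86°

-87.8 dB, -124.9°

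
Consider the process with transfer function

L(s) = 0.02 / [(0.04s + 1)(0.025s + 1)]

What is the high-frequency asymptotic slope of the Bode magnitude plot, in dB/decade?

-40 dB/decade

Each pole contributes −20 dB/decade at high frequency; each zero contributes +20 dB/decade.
Net: 0 zero(s) − 2 pole(s) → -40 dB/decade.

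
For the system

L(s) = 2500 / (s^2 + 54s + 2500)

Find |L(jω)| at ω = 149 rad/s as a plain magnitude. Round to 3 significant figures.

0.117

At s = jω = j149:
quadratic: (j149)² + 54·j149 + 2500 = -19701 + j8046 → |·| ≈ 21281, ∠ ≈ 157.78°
|L| = 2500 / 21281 ≈ 0.11748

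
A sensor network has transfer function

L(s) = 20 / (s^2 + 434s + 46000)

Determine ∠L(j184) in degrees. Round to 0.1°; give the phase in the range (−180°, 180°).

Substitute s = j184:
Numerator: 20 = 20 + j0
Denominator: (j184)^2 + 434(j184) + 46000 = 12144 + j79856
|N| = √(20² + 0²) ≈ 20, ∠N ≈ 0.00°
|D| = √(12144² + 79856²) ≈ 80774, ∠D ≈ 81.35°
∠L = 0.00° − 81.35° = -81.35°

-81.4°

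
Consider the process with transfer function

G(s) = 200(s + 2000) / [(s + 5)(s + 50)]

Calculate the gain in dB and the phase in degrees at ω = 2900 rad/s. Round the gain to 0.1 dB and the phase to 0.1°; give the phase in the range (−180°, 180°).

-21.5 dB, -123.5°

At s = jω = j2900:
zero (s+2000): 2000 + j2900 → |·| = √(2000²+2900²) = √12410000 ≈ 3522.8, ∠ = arctan(2900/2000) ≈ 55.41°
pole (s+5): 5 + j2900 → |·| = √(5²+2900²) = √8410025 ≈ 2900, ∠ = arctan(2900/5) ≈ 89.90°
pole (s+50): 50 + j2900 → |·| = √(50²+2900²) = √8412500 ≈ 2900.4, ∠ = arctan(2900/50) ≈ 89.01°
|G| = 200 · 3522.8 / 8.4112e+06 ≈ 0.083765
Gain = 20 log₁₀(0.083765) ≈ -21.54 dB
∠G = 55.41° − 178.91° = -123.50°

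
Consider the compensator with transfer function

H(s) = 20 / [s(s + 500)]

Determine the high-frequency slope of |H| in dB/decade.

Each pole contributes −20 dB/decade at high frequency; each zero contributes +20 dB/decade.
Net: 0 zero(s) − 2 pole(s) → -40 dB/decade.

-40 dB/decade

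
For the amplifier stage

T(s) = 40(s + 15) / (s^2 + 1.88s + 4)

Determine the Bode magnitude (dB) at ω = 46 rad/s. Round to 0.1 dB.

-0.8 dB

At s = jω = j46:
zero (s+15): 15 + j46 → |·| = √(15²+46²) = √2341 ≈ 48.384, ∠ = arctan(46/15) ≈ 71.94°
quadratic: (j46)² + 1.88·j46 + 4 = -2112 + j86.48 → |·| ≈ 2113.8, ∠ ≈ 177.66°
|T| = 40 · 48.384 / 2113.8 ≈ 0.91558
Gain = 20 log₁₀(0.91558) ≈ -0.77 dB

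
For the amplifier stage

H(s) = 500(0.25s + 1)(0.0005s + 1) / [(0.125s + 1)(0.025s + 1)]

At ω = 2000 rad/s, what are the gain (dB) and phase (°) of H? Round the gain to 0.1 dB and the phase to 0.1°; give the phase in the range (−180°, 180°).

At ω = 2000 rad/s:
zero (1 + j2000·0.25) = 1 + j500 → |·| ≈ 500, ∠ ≈ 89.89°
zero (1 + j2000·0.0005) = 1 + j1 → |·| ≈ 1.4142, ∠ ≈ 45.00°
pole (1 + j2000·0.125) = 1 + j250 → |·| ≈ 250, ∠ ≈ 89.77°
pole (1 + j2000·0.025) = 1 + j50 → |·| ≈ 50.01, ∠ ≈ 88.85°
|H| = 500 · 500 · 1.4142 / (250 · 50.01) ≈ 28.278
Gain = 20 log₁₀(28.278) ≈ 29.03 dB
∠H = (89.89° + 45.00°) − (89.77° + 88.85°) = -43.73°

29.0 dB, -43.7°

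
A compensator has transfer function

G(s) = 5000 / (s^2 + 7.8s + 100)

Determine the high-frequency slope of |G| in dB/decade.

Each pole contributes −20 dB/decade at high frequency; each zero contributes +20 dB/decade.
Net: 0 zero(s) − 2 pole(s) → -40 dB/decade.

-40 dB/decade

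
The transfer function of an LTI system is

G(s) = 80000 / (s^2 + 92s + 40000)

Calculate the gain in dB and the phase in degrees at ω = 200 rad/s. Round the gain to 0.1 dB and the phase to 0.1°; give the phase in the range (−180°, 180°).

At s = jω = j200:
quadratic: (j200)² + 92·j200 + 40000 = 0 + j18400 → |·| ≈ 18400, ∠ ≈ 90.00°
|G| = 80000 / 18400 ≈ 4.3478
Gain = 20 log₁₀(4.3478) ≈ 12.77 dB
∠G = 0.00° − 90.00° = -90.00°

12.8 dB, -90.0°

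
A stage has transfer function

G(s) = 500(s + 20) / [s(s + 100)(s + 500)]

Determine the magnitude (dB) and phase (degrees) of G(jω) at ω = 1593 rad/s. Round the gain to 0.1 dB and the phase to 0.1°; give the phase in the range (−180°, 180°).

-74.5 dB, -159.7°

At s = jω = j1593:
zero (s+20): 20 + j1593 → |·| = √(20²+1593²) = √2538049 ≈ 1593.1, ∠ = arctan(1593/20) ≈ 89.28°
pole (s+100): 100 + j1593 → |·| = √(100²+1593²) = √2547649 ≈ 1596.1, ∠ = arctan(1593/100) ≈ 86.41°
pole (s+500): 500 + j1593 → |·| = √(500²+1593²) = √2787649 ≈ 1669.6, ∠ = arctan(1593/500) ≈ 72.57°
pole at origin: |s| = 1593, ∠ = 90.00° (in denominator)
|G| = 500 · 1593.1 / 4.2451e+09 ≈ 0.00018764
Gain = 20 log₁₀(0.00018764) ≈ -74.53 dB
∠G = 89.28° − 248.98° = -159.70°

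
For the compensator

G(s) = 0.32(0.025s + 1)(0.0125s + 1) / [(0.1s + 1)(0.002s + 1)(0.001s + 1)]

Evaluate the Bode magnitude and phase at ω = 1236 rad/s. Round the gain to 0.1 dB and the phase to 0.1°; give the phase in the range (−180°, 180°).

At ω = 1236 rad/s:
zero (1 + j1236·0.025) = 1 + j30.9 → |·| ≈ 30.916, ∠ ≈ 88.15°
zero (1 + j1236·0.0125) = 1 + j15.45 → |·| ≈ 15.482, ∠ ≈ 86.30°
pole (1 + j1236·0.1) = 1 + j123.6 → |·| ≈ 123.6, ∠ ≈ 89.54°
pole (1 + j1236·0.002) = 1 + j2.472 → |·| ≈ 2.6666, ∠ ≈ 67.98°
pole (1 + j1236·0.001) = 1 + j1.236 → |·| ≈ 1.5899, ∠ ≈ 51.03°
|G| = 0.32 · 30.916 · 15.482 / (123.6 · 2.6666 · 1.5899) ≈ 0.29229
Gain = 20 log₁₀(0.29229) ≈ -10.68 dB
∠G = (88.15° + 86.30°) − (89.54° + 67.98° + 51.03°) = -34.10°

-10.7 dB, -34.1°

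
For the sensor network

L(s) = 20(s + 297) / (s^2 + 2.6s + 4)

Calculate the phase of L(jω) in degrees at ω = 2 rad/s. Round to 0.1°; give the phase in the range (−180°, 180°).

-89.6°

At s = jω = j2:
zero (s+297): 297 + j2 → |·| = √(297²+2²) = √88213 ≈ 297.01, ∠ = arctan(2/297) ≈ 0.39°
quadratic: (j2)² + 2.6·j2 + 4 = 0 + j5.2 → |·| ≈ 5.2, ∠ ≈ 90.00°
∠L = 0.39° − 90.00° = -89.61°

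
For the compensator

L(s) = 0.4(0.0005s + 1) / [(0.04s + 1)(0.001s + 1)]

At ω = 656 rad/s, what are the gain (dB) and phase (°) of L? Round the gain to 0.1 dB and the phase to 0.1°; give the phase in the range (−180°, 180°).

At ω = 656 rad/s:
zero (1 + j656·0.0005) = 1 + j0.328 → |·| ≈ 1.0524, ∠ ≈ 18.16°
pole (1 + j656·0.04) = 1 + j26.24 → |·| ≈ 26.259, ∠ ≈ 87.82°
pole (1 + j656·0.001) = 1 + j0.656 → |·| ≈ 1.196, ∠ ≈ 33.26°
|L| = 0.4 · 1.0524 / (26.259 · 1.196) ≈ 0.013404
Gain = 20 log₁₀(0.013404) ≈ -37.46 dB
∠L = (18.16°) − (87.82° + 33.26°) = -102.92°

-37.5 dB, -102.9°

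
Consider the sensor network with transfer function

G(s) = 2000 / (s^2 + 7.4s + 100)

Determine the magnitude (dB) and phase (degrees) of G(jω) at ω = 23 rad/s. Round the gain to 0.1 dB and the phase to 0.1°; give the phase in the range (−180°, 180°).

At s = jω = j23:
quadratic: (j23)² + 7.4·j23 + 100 = -429 + j170.2 → |·| ≈ 461.53, ∠ ≈ 158.36°
|G| = 2000 / 461.53 ≈ 4.3334
Gain = 20 log₁₀(4.3334) ≈ 12.74 dB
∠G = 0.00° − 158.36° = -158.36°

12.7 dB, -158.4°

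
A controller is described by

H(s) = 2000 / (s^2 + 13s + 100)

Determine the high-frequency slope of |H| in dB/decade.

-40 dB/decade

Each pole contributes −20 dB/decade at high frequency; each zero contributes +20 dB/decade.
Net: 0 zero(s) − 2 pole(s) → -40 dB/decade.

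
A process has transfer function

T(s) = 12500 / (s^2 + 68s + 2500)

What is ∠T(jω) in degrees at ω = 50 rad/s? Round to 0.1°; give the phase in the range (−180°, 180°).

-90.0°

At s = jω = j50:
quadratic: (j50)² + 68·j50 + 2500 = 0 + j3400 → |·| ≈ 3400, ∠ ≈ 90.00°
∠T = 0.00° − 90.00° = -90.00°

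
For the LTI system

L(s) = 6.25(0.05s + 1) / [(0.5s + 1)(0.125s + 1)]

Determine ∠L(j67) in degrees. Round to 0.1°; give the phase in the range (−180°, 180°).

-98.1°

At ω = 67 rad/s:
zero (1 + j67·0.05) = 1 + j3.35 → |·| ≈ 3.4961, ∠ ≈ 73.38°
pole (1 + j67·0.5) = 1 + j33.5 → |·| ≈ 33.515, ∠ ≈ 88.29°
pole (1 + j67·0.125) = 1 + j8.375 → |·| ≈ 8.4345, ∠ ≈ 83.19°
∠L = (73.38°) − (88.29° + 83.19°) = -98.10°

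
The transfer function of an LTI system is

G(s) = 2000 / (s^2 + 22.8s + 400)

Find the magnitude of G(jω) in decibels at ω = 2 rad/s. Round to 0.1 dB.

14.0 dB

At s = jω = j2:
quadratic: (j2)² + 22.8·j2 + 400 = 396 + j45.6 → |·| ≈ 398.62, ∠ ≈ 6.57°
|G| = 2000 / 398.62 ≈ 5.0173
Gain = 20 log₁₀(5.0173) ≈ 14.01 dB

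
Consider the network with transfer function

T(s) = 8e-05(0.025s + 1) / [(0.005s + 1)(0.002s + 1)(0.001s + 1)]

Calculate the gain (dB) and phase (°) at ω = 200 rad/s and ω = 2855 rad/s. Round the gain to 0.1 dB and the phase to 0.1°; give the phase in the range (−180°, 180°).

ω = 200: -71.6 dB, 0.6°; ω = 2855: -92.9 dB, -147.6°

At ω = 200 rad/s:
zero (1 + j200·0.025) = 1 + j5 → |·| ≈ 5.099, ∠ ≈ 78.69°
pole (1 + j200·0.005) = 1 + j1 → |·| ≈ 1.4142, ∠ ≈ 45.00°
pole (1 + j200·0.002) = 1 + j0.4 → |·| ≈ 1.077, ∠ ≈ 21.80°
pole (1 + j200·0.001) = 1 + j0.2 → |·| ≈ 1.0198, ∠ ≈ 11.31°
|T| = 8e-05 · 5.099 / (1.4142 · 1.077 · 1.0198) ≈ 0.00026262
Gain = 20 log₁₀(0.00026262) ≈ -71.61 dB
∠T = (78.69°) − (45.00° + 21.80° + 11.31°) = 0.58°

At ω = 2855 rad/s:
zero (1 + j2855·0.025) = 1 + j71.375 → |·| ≈ 71.382, ∠ ≈ 89.20°
pole (1 + j2855·0.005) = 1 + j14.275 → |·| ≈ 14.31, ∠ ≈ 85.99°
pole (1 + j2855·0.002) = 1 + j5.71 → |·| ≈ 5.7969, ∠ ≈ 80.07°
pole (1 + j2855·0.001) = 1 + j2.855 → |·| ≈ 3.0251, ∠ ≈ 70.70°
|T| = 8e-05 · 71.382 / (14.31 · 5.7969 · 3.0251) ≈ 2.2756e-05
Gain = 20 log₁₀(2.2756e-05) ≈ -92.86 dB
∠T = (89.20°) − (85.99° + 80.07° + 70.70°) = -147.56°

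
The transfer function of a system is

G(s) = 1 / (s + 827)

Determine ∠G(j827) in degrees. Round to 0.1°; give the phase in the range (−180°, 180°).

Substitute s = j827:
Numerator: 1 = 1 + j0
Denominator: (j827) + 827 = 827 + j827
|N| = √(1² + 0²) ≈ 1, ∠N ≈ 0.00°
|D| = √(827² + 827²) ≈ 1169.6, ∠D ≈ 45.00°
∠G = 0.00° − 45.00° = -45.00°

-45.0°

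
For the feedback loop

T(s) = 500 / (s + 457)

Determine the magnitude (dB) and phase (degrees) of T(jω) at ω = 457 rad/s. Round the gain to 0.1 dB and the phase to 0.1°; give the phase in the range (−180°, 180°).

-2.2 dB, -45.0°

Substitute s = j457:
Numerator: 500 = 500 + j0
Denominator: (j457) + 457 = 457 + j457
|N| = √(500² + 0²) ≈ 500, ∠N ≈ 0.00°
|D| = √(457² + 457²) ≈ 646.3, ∠D ≈ 45.00°
|T| = 500 / 646.3 ≈ 0.77363
Gain = 20 log₁₀(0.77363) ≈ -2.23 dB
∠T = 0.00° − 45.00° = -45.00°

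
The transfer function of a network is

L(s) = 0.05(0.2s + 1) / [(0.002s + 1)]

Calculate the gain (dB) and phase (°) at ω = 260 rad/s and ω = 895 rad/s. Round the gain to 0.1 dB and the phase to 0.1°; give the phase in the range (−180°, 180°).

ω = 260: 7.3 dB, 61.4°; ω = 895: 12.8 dB, 28.9°

At ω = 260 rad/s:
zero (1 + j260·0.2) = 1 + j52 → |·| ≈ 52.01, ∠ ≈ 88.90°
pole (1 + j260·0.002) = 1 + j0.52 → |·| ≈ 1.1271, ∠ ≈ 27.47°
|L| = 0.05 · 52.01 / (1.1271) ≈ 2.3072
Gain = 20 log₁₀(2.3072) ≈ 7.26 dB
∠L = (88.90°) − (27.47°) = 61.43°

At ω = 895 rad/s:
zero (1 + j895·0.2) = 1 + j179 → |·| ≈ 179, ∠ ≈ 89.68°
pole (1 + j895·0.002) = 1 + j1.79 → |·| ≈ 2.0504, ∠ ≈ 60.81°
|L| = 0.05 · 179 / (2.0504) ≈ 4.365
Gain = 20 log₁₀(4.365) ≈ 12.80 dB
∠L = (89.68°) − (60.81°) = 28.87°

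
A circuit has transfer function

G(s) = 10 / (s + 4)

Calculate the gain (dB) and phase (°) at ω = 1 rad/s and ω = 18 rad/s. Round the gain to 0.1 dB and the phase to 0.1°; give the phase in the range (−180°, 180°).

ω = 1: 7.7 dB, -14.0°; ω = 18: -5.3 dB, -77.5°

At s = jω = j1:
pole (s+4): 4 + j1 → |·| = √(4²+1²) = √17 ≈ 4.1231, ∠ = arctan(1/4) ≈ 14.04°
|G| = 10 / 4.1231 ≈ 2.4254
Gain = 20 log₁₀(2.4254) ≈ 7.70 dB
∠G = 0.00° − 14.04° = -14.04°

At s = jω = j18:
pole (s+4): 4 + j18 → |·| = √(4²+18²) = √340 ≈ 18.439, ∠ = arctan(18/4) ≈ 77.47°
|G| = 10 / 18.439 ≈ 0.54233
Gain = 20 log₁₀(0.54233) ≈ -5.31 dB
∠G = 0.00° − 77.47° = -77.47°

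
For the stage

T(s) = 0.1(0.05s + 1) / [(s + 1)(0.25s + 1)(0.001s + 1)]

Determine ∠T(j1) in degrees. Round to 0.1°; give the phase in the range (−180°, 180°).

At ω = 1 rad/s:
zero (1 + j1·0.05) = 1 + j0.05 → |·| ≈ 1.0012, ∠ ≈ 2.86°
pole (1 + j1·1) = 1 + j1 → |·| ≈ 1.4142, ∠ ≈ 45.00°
pole (1 + j1·0.25) = 1 + j0.25 → |·| ≈ 1.0308, ∠ ≈ 14.04°
pole (1 + j1·0.001) = 1 + j0.001 → |·| ≈ 1, ∠ ≈ 0.06°
∠T = (2.86°) − (45.00° + 14.04° + 0.06°) = -56.24°

-56.2°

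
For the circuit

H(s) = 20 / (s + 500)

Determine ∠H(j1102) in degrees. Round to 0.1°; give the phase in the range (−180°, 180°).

Substitute s = j1102:
Numerator: 20 = 20 + j0
Denominator: (j1102) + 500 = 500 + j1102
|N| = √(20² + 0²) ≈ 20, ∠N ≈ 0.00°
|D| = √(500² + 1102²) ≈ 1210.1, ∠D ≈ 65.60°
∠H = 0.00° − 65.60° = -65.60°

-65.6°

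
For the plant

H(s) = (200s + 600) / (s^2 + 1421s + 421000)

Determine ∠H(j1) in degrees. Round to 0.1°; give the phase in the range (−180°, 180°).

Substitute s = j1:
Numerator: 200(j1) + 600 = 600 + j200
Denominator: (j1)^2 + 1421(j1) + 421000 = 420999 + j1421
|N| = √(600² + 200²) ≈ 632.46, ∠N ≈ 18.43°
|D| = √(420999² + 1421²) ≈ 4.21e+05, ∠D ≈ 0.19°
∠H = 18.43° − 0.19° = 18.24°

18.2°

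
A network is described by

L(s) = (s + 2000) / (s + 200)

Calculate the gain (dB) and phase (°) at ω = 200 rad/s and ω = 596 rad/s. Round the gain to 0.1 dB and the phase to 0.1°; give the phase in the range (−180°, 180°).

ω = 200: 17.0 dB, -39.3°; ω = 596: 10.4 dB, -54.9°

Substitute s = j200:
Numerator: (j200) + 2000 = 2000 + j200
Denominator: (j200) + 200 = 200 + j200
|N| = √(2000² + 200²) ≈ 2010, ∠N ≈ 5.71°
|D| = √(200² + 200²) ≈ 282.84, ∠D ≈ 45.00°
|L| = 2010 / 282.84 ≈ 7.1065
Gain = 20 log₁₀(7.1065) ≈ 17.03 dB
∠L = 5.71° − 45.00° = -39.29°

Substitute s = j596:
Numerator: (j596) + 2000 = 2000 + j596
Denominator: (j596) + 200 = 200 + j596
|N| = √(2000² + 596²) ≈ 2086.9, ∠N ≈ 16.59°
|D| = √(200² + 596²) ≈ 628.66, ∠D ≈ 71.45°
|L| = 2086.9 / 628.66 ≈ 3.3196
Gain = 20 log₁₀(3.3196) ≈ 10.42 dB
∠L = 16.59° − 71.45° = -54.86°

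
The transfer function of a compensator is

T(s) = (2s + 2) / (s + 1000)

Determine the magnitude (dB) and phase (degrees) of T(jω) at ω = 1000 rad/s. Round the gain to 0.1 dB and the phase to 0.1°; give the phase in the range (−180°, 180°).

3.0 dB, 44.9°

Substitute s = j1000:
Numerator: 2(j1000) + 2 = 2 + j2000
Denominator: (j1000) + 1000 = 1000 + j1000
|N| = √(2² + 2000²) ≈ 2000, ∠N ≈ 89.94°
|D| = √(1000² + 1000²) ≈ 1414.2, ∠D ≈ 45.00°
|T| = 2000 / 1414.2 ≈ 1.4142
Gain = 20 log₁₀(1.4142) ≈ 3.01 dB
∠T = 89.94° − 45.00° = 44.94°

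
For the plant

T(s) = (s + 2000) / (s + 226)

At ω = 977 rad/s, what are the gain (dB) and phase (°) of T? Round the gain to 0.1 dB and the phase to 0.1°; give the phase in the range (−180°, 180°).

6.9 dB, -50.9°

At s = jω = j977:
zero (s+2000): 2000 + j977 → |·| = √(2000²+977²) = √4954529 ≈ 2225.9, ∠ = arctan(977/2000) ≈ 26.04°
pole (s+226): 226 + j977 → |·| = √(226²+977²) = √1005605 ≈ 1002.8, ∠ = arctan(977/226) ≈ 76.98°
|T| = 1 · 2225.9 / 1002.8 ≈ 2.2197
Gain = 20 log₁₀(2.2197) ≈ 6.93 dB
∠T = 26.04° − 76.98° = -50.94°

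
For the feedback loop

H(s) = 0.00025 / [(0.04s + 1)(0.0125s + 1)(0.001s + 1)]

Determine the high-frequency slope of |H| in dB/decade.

-60 dB/decade

Each pole contributes −20 dB/decade at high frequency; each zero contributes +20 dB/decade.
Net: 0 zero(s) − 3 pole(s) → -60 dB/decade.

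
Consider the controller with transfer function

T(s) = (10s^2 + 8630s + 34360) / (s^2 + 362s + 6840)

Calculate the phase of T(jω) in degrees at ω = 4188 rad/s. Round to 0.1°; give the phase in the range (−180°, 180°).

Substitute s = j4188:
Numerator: 10(j4188)^2 + 8630(j4188) + 34360 = -175359080 + j36142440
Denominator: (j4188)^2 + 362(j4188) + 6840 = -17532504 + j1516056
|N| = √(175359080² + 36142440²) ≈ 1.7904e+08, ∠N ≈ 168.35°
|D| = √(17532504² + 1516056²) ≈ 1.7598e+07, ∠D ≈ 175.06°
∠T = 168.35° − 175.06° = -6.71°

-6.7°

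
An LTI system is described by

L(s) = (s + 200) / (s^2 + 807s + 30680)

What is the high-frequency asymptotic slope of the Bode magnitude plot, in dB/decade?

-20 dB/decade

Each pole contributes −20 dB/decade at high frequency; each zero contributes +20 dB/decade.
Net: 1 zero(s) − 2 pole(s) → -20 dB/decade.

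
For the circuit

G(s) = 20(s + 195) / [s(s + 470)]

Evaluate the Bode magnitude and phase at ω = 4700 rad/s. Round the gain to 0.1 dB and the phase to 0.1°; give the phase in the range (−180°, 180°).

At s = jω = j4700:
zero (s+195): 195 + j4700 → |·| = √(195²+4700²) = √22128025 ≈ 4704, ∠ = arctan(4700/195) ≈ 87.62°
pole (s+470): 470 + j4700 → |·| = √(470²+4700²) = √22310900 ≈ 4723.4, ∠ = arctan(4700/470) ≈ 84.29°
pole at origin: |s| = 4700, ∠ = 90.00° (in denominator)
|G| = 20 · 4704 / 2.22e+07 ≈ 0.0042378
Gain = 20 log₁₀(0.0042378) ≈ -47.46 dB
∠G = 87.62° − 174.29° = -86.67°

-47.5 dB, -86.7°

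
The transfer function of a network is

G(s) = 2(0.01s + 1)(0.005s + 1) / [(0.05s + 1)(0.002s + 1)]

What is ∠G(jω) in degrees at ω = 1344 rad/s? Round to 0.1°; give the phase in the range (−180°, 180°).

At ω = 1344 rad/s:
zero (1 + j1344·0.01) = 1 + j13.44 → |·| ≈ 13.477, ∠ ≈ 85.74°
zero (1 + j1344·0.005) = 1 + j6.72 → |·| ≈ 6.794, ∠ ≈ 81.54°
pole (1 + j1344·0.05) = 1 + j67.2 → |·| ≈ 67.207, ∠ ≈ 89.15°
pole (1 + j1344·0.002) = 1 + j2.688 → |·| ≈ 2.868, ∠ ≈ 69.59°
∠G = (85.74° + 81.54°) − (89.15° + 69.59°) = 8.54°

8.5°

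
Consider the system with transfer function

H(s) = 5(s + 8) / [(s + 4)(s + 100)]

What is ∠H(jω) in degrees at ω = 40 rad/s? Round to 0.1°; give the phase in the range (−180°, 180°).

-27.4°

At s = jω = j40:
zero (s+8): 8 + j40 → |·| = √(8²+40²) = √1664 ≈ 40.792, ∠ = arctan(40/8) ≈ 78.69°
pole (s+4): 4 + j40 → |·| = √(4²+40²) = √1616 ≈ 40.2, ∠ = arctan(40/4) ≈ 84.29°
pole (s+100): 100 + j40 → |·| = √(100²+40²) = √11600 ≈ 107.7, ∠ = arctan(40/100) ≈ 21.80°
∠H = 78.69° − 106.09° = -27.40°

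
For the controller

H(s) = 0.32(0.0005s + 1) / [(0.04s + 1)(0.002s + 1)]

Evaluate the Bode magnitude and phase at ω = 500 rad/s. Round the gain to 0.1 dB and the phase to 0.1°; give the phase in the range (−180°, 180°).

-38.7 dB, -118.1°

At ω = 500 rad/s:
zero (1 + j500·0.0005) = 1 + j0.25 → |·| ≈ 1.0308, ∠ ≈ 14.04°
pole (1 + j500·0.04) = 1 + j20 → |·| ≈ 20.025, ∠ ≈ 87.14°
pole (1 + j500·0.002) = 1 + j1 → |·| ≈ 1.4142, ∠ ≈ 45.00°
|H| = 0.32 · 1.0308 / (20.025 · 1.4142) ≈ 0.011648
Gain = 20 log₁₀(0.011648) ≈ -38.67 dB
∠H = (14.04°) − (87.14° + 45.00°) = -118.10°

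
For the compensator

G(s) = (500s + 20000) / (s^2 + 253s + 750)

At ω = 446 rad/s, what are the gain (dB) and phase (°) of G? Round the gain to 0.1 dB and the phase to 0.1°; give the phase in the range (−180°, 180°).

Substitute s = j446:
Numerator: 500(j446) + 20000 = 20000 + j223000
Denominator: (j446)^2 + 253(j446) + 750 = -198166 + j112838
|N| = √(20000² + 223000²) ≈ 2.239e+05, ∠N ≈ 84.88°
|D| = √(198166² + 112838²) ≈ 2.2804e+05, ∠D ≈ 150.34°
|G| = 2.239e+05 / 2.2804e+05 ≈ 0.98185
Gain = 20 log₁₀(0.98185) ≈ -0.16 dB
∠G = 84.88° − 150.34° = -65.46°

-0.2 dB, -65.5°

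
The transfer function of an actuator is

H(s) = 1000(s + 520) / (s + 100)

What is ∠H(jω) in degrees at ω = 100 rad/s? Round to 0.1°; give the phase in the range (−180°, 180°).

-34.1°

At s = jω = j100:
zero (s+520): 520 + j100 → |·| = √(520²+100²) = √280400 ≈ 529.53, ∠ = arctan(100/520) ≈ 10.89°
pole (s+100): 100 + j100 → |·| = √(100²+100²) = √20000 ≈ 141.42, ∠ = arctan(100/100) ≈ 45.00°
∠H = 10.89° − 45.00° = -34.11°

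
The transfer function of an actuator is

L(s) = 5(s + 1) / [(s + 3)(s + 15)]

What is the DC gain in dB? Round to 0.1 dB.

L(0) = 5·1 / (3·15) ≈ 0.11111
20 log₁₀(0.11111) ≈ -19.08 dB

-19.1 dB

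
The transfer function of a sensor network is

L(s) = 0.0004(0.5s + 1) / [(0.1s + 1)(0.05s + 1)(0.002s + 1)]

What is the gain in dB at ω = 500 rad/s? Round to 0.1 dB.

-85.0 dB

At ω = 500 rad/s:
zero (1 + j500·0.5) = 1 + j250 → |·| ≈ 250, ∠ ≈ 89.77°
pole (1 + j500·0.1) = 1 + j50 → |·| ≈ 50.01, ∠ ≈ 88.85°
pole (1 + j500·0.05) = 1 + j25 → |·| ≈ 25.02, ∠ ≈ 87.71°
pole (1 + j500·0.002) = 1 + j1 → |·| ≈ 1.4142, ∠ ≈ 45.00°
|L| = 0.0004 · 250 / (50.01 · 25.02 · 1.4142) ≈ 5.6513e-05
Gain = 20 log₁₀(5.6513e-05) ≈ -84.96 dB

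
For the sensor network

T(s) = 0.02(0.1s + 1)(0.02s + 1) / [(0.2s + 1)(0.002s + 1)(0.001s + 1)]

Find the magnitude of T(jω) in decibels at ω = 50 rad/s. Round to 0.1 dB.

-36.9 dB

At ω = 50 rad/s:
zero (1 + j50·0.1) = 1 + j5 → |·| ≈ 5.099, ∠ ≈ 78.69°
zero (1 + j50·0.02) = 1 + j1 → |·| ≈ 1.4142, ∠ ≈ 45.00°
pole (1 + j50·0.2) = 1 + j10 → |·| ≈ 10.05, ∠ ≈ 84.29°
pole (1 + j50·0.002) = 1 + j0.1 → |·| ≈ 1.005, ∠ ≈ 5.71°
pole (1 + j50·0.001) = 1 + j0.05 → |·| ≈ 1.0012, ∠ ≈ 2.86°
|T| = 0.02 · 5.099 · 1.4142 / (10.05 · 1.005 · 1.0012) ≈ 0.014262
Gain = 20 log₁₀(0.014262) ≈ -36.92 dB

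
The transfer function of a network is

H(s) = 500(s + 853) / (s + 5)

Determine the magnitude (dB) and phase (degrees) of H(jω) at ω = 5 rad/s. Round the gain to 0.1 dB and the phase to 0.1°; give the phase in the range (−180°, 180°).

At s = jω = j5:
zero (s+853): 853 + j5 → |·| = √(853²+5²) = √727634 ≈ 853.01, ∠ = arctan(5/853) ≈ 0.34°
pole (s+5): 5 + j5 → |·| = √(5²+5²) = √50 ≈ 7.0711, ∠ = arctan(5/5) ≈ 45.00°
|H| = 500 · 853.01 / 7.0711 ≈ 60317
Gain = 20 log₁₀(60317) ≈ 95.61 dB
∠H = 0.34° − 45.00° = -44.66°

95.6 dB, -44.7°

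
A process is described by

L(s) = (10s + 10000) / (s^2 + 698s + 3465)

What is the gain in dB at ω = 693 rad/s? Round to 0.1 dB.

Substitute s = j693:
Numerator: 10(j693) + 10000 = 10000 + j6930
Denominator: (j693)^2 + 698(j693) + 3465 = -476784 + j483714
|N| = √(10000² + 6930²) ≈ 12167, ∠N ≈ 34.72°
|D| = √(476784² + 483714²) ≈ 6.7919e+05, ∠D ≈ 134.59°
|L| = 12167 / 6.7919e+05 ≈ 0.017914
Gain = 20 log₁₀(0.017914) ≈ -34.94 dB

-34.9 dB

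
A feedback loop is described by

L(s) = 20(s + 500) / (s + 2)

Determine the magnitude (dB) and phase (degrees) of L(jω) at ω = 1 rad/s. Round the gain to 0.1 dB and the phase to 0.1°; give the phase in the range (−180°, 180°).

73.0 dB, -26.5°

At s = jω = j1:
zero (s+500): 500 + j1 → |·| = √(500²+1²) = √250001 ≈ 500, ∠ = arctan(1/500) ≈ 0.11°
pole (s+2): 2 + j1 → |·| = √(2²+1²) = √5 ≈ 2.2361, ∠ = arctan(1/2) ≈ 26.57°
|L| = 20 · 500 / 2.2361 ≈ 4472.1
Gain = 20 log₁₀(4472.1) ≈ 73.01 dB
∠L = 0.11° − 26.57° = -26.46°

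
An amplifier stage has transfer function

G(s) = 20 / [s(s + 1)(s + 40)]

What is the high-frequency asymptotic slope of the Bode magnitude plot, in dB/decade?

-60 dB/decade

Each pole contributes −20 dB/decade at high frequency; each zero contributes +20 dB/decade.
Net: 0 zero(s) − 3 pole(s) → -60 dB/decade.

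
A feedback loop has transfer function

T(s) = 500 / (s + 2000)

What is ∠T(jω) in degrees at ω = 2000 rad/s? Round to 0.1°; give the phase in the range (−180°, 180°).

-45.0°

At s = jω = j2000:
pole (s+2000): 2000 + j2000 → |·| = √(2000²+2000²) = √8000000 ≈ 2828.4, ∠ = arctan(2000/2000) ≈ 45.00°
∠T = 0.00° − 45.00° = -45.00°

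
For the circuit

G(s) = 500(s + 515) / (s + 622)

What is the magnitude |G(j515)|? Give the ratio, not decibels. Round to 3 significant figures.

At s = jω = j515:
zero (s+515): 515 + j515 → |·| = √(515²+515²) = √530450 ≈ 728.32, ∠ = arctan(515/515) ≈ 45.00°
pole (s+622): 622 + j515 → |·| = √(622²+515²) = √652109 ≈ 807.53, ∠ = arctan(515/622) ≈ 39.62°
|G| = 500 · 728.32 / 807.53 ≈ 450.96

451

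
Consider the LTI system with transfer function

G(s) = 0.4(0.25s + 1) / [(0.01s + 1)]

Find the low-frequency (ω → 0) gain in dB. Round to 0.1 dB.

G(0) = 0.4 · 1 / 1 = 0.4
20 log₁₀(0.4) ≈ -7.96 dB

-8.0 dB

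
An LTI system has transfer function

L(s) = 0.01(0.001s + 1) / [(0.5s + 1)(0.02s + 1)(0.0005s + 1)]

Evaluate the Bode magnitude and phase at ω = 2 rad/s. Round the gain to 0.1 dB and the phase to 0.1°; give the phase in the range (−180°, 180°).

At ω = 2 rad/s:
zero (1 + j2·0.001) = 1 + j0.002 → |·| ≈ 1, ∠ ≈ 0.11°
pole (1 + j2·0.5) = 1 + j1 → |·| ≈ 1.4142, ∠ ≈ 45.00°
pole (1 + j2·0.02) = 1 + j0.04 → |·| ≈ 1.0008, ∠ ≈ 2.29°
pole (1 + j2·0.0005) = 1 + j0.001 → |·| ≈ 1, ∠ ≈ 0.06°
|L| = 0.01 · 1 / (1.4142 · 1.0008 · 1) ≈ 0.0070655
Gain = 20 log₁₀(0.0070655) ≈ -43.02 dB
∠L = (0.11°) − (45.00° + 2.29° + 0.06°) = -47.24°

-43.0 dB, -47.2°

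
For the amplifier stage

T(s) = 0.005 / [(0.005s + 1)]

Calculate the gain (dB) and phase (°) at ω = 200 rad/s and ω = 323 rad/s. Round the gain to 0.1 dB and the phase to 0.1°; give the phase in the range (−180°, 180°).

At ω = 200 rad/s:
pole (1 + j200·0.005) = 1 + j1 → |·| ≈ 1.4142, ∠ ≈ 45.00°
|T| = 0.005 · 1 / (1.4142) ≈ 0.0035356
Gain = 20 log₁₀(0.0035356) ≈ -49.03 dB
∠T = (0°) − (45.00°) = -45.00°

At ω = 323 rad/s:
pole (1 + j323·0.005) = 1 + j1.615 → |·| ≈ 1.8995, ∠ ≈ 58.23°
|T| = 0.005 · 1 / (1.8995) ≈ 0.0026323
Gain = 20 log₁₀(0.0026323) ≈ -51.59 dB
∠T = (0°) − (58.23°) = -58.23°

ω = 200: -49.0 dB, -45.0°; ω = 323: -51.6 dB, -58.2°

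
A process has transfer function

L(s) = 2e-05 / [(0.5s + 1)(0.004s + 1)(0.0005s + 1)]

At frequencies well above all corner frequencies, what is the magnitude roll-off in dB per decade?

Each pole contributes −20 dB/decade at high frequency; each zero contributes +20 dB/decade.
Net: 0 zero(s) − 3 pole(s) → -60 dB/decade.

-60 dB/decade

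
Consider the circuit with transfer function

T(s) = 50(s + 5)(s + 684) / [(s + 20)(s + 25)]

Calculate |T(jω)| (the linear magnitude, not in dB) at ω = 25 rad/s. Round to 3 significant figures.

At s = jω = j25:
zero (s+5): 5 + j25 → |·| = √(5²+25²) = √650 ≈ 25.495, ∠ = arctan(25/5) ≈ 78.69°
zero (s+684): 684 + j25 → |·| = √(684²+25²) = √468481 ≈ 684.46, ∠ = arctan(25/684) ≈ 2.09°
pole (s+20): 20 + j25 → |·| = √(20²+25²) = √1025 ≈ 32.016, ∠ = arctan(25/20) ≈ 51.34°
pole (s+25): 25 + j25 → |·| = √(25²+25²) = √1250 ≈ 35.355, ∠ = arctan(25/25) ≈ 45.00°
|T| = 50 · 17450 / 1131.9 ≈ 770.83

771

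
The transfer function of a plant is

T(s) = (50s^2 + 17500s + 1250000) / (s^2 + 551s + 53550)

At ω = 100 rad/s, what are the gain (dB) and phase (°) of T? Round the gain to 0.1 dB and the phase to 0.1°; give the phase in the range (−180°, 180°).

Substitute s = j100:
Numerator: 50(j100)^2 + 17500(j100) + 1250000 = 750000 + j1750000
Denominator: (j100)^2 + 551(j100) + 53550 = 43550 + j55100
|N| = √(750000² + 1750000²) ≈ 1.9039e+06, ∠N ≈ 66.80°
|D| = √(43550² + 55100²) ≈ 70233, ∠D ≈ 51.68°
|T| = 1.9039e+06 / 70233 ≈ 27.108
Gain = 20 log₁₀(27.108) ≈ 28.66 dB
∠T = 66.80° − 51.68° = 15.12°

28.7 dB, 15.1°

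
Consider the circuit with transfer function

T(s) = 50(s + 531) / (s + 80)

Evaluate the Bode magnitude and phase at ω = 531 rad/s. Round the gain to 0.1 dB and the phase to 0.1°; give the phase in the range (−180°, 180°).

36.9 dB, -36.4°

At s = jω = j531:
zero (s+531): 531 + j531 → |·| = √(531²+531²) = √563922 ≈ 750.95, ∠ = arctan(531/531) ≈ 45.00°
pole (s+80): 80 + j531 → |·| = √(80²+531²) = √288361 ≈ 536.99, ∠ = arctan(531/80) ≈ 81.43°
|T| = 50 · 750.95 / 536.99 ≈ 69.922
Gain = 20 log₁₀(69.922) ≈ 36.89 dB
∠T = 45.00° − 81.43° = -36.43°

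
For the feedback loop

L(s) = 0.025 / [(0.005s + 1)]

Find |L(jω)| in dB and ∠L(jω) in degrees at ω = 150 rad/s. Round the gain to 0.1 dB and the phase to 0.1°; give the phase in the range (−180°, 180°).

-34.0 dB, -36.9°

At ω = 150 rad/s:
pole (1 + j150·0.005) = 1 + j0.75 → |·| ≈ 1.25, ∠ ≈ 36.87°
|L| = 0.025 · 1 / (1.25) ≈ 0.02
Gain = 20 log₁₀(0.02) ≈ -33.98 dB
∠L = (0°) − (36.87°) = -36.87°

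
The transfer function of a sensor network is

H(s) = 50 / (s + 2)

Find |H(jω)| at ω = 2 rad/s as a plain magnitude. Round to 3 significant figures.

Substitute s = j2:
Numerator: 50 = 50 + j0
Denominator: (j2) + 2 = 2 + j2
|N| = √(50² + 0²) ≈ 50, ∠N ≈ 0.00°
|D| = √(2² + 2²) ≈ 2.8284, ∠D ≈ 45.00°
|H| = 50 / 2.8284 ≈ 17.678

17.7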